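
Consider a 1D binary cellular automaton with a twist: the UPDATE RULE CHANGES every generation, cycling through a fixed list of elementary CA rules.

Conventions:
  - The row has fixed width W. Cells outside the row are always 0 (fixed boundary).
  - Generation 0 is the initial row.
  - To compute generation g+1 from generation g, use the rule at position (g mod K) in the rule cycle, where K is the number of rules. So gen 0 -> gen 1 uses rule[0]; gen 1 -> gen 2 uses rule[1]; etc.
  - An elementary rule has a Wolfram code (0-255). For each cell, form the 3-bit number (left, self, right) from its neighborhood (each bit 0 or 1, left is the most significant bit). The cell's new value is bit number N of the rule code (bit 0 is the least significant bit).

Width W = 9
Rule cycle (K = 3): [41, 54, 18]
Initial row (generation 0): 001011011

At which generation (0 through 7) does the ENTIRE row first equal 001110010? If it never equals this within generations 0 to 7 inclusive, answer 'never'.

Gen 0: 001011011
Gen 1 (rule 41): 100110110
Gen 2 (rule 54): 111001001
Gen 3 (rule 18): 000110110
Gen 4 (rule 41): 110101100
Gen 5 (rule 54): 001110010
Gen 6 (rule 18): 010001101
Gen 7 (rule 41): 000101010

Answer: 5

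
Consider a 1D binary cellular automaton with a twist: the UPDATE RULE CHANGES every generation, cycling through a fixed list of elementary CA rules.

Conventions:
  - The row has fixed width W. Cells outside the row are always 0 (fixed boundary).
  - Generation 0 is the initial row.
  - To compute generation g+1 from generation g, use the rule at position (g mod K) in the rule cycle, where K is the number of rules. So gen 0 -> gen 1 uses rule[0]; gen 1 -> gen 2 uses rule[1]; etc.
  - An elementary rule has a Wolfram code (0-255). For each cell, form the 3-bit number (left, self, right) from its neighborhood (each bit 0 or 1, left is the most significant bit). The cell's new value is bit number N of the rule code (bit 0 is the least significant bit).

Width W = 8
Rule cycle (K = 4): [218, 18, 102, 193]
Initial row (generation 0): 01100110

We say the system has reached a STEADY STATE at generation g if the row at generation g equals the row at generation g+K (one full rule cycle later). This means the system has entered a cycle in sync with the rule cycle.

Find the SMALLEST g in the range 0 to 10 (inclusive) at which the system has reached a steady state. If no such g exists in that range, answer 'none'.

Answer: 1

Derivation:
Gen 0: 01100110
Gen 1 (rule 218): 11111111
Gen 2 (rule 18): 00000000
Gen 3 (rule 102): 00000000
Gen 4 (rule 193): 11111111
Gen 5 (rule 218): 11111111
Gen 6 (rule 18): 00000000
Gen 7 (rule 102): 00000000
Gen 8 (rule 193): 11111111
Gen 9 (rule 218): 11111111
Gen 10 (rule 18): 00000000
Gen 11 (rule 102): 00000000
Gen 12 (rule 193): 11111111
Gen 13 (rule 218): 11111111
Gen 14 (rule 18): 00000000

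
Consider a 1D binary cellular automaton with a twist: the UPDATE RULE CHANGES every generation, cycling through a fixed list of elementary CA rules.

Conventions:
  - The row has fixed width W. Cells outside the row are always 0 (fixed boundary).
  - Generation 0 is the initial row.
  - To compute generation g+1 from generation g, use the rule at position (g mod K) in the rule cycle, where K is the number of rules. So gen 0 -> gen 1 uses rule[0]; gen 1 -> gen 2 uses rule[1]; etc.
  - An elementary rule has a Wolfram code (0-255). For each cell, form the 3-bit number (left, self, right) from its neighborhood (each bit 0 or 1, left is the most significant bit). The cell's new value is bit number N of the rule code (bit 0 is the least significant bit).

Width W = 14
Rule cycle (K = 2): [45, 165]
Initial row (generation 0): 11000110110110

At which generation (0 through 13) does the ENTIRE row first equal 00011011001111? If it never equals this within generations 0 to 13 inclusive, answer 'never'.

Gen 0: 11000110110110
Gen 1 (rule 45): 10010101101100
Gen 2 (rule 165): 10011110010001
Gen 3 (rule 45): 10010000010101
Gen 4 (rule 165): 10010111011111
Gen 5 (rule 45): 10011100110000
Gen 6 (rule 165): 10001000000111
Gen 7 (rule 45): 10101011110100
Gen 8 (rule 165): 11111101101101
Gen 9 (rule 45): 10000011011011
Gen 10 (rule 165): 10111000100100
Gen 11 (rule 45): 11100010100101
Gen 12 (rule 165): 01001011100111
Gen 13 (rule 45): 01001110000100

Answer: never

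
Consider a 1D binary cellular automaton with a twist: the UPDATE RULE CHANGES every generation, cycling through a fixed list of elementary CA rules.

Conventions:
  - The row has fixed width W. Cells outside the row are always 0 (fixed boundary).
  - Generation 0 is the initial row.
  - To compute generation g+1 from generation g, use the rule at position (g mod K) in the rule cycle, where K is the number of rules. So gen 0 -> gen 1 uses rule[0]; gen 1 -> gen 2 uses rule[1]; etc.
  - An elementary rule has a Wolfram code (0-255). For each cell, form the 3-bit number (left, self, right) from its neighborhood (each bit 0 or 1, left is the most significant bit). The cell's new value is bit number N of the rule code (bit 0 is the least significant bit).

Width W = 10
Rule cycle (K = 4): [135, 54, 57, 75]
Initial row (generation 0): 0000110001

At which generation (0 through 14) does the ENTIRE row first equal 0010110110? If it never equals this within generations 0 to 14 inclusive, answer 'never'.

Answer: never

Derivation:
Gen 0: 0000110001
Gen 1 (rule 135): 1111000111
Gen 2 (rule 54): 0000101000
Gen 3 (rule 57): 1110010111
Gen 4 (rule 75): 1010100101
Gen 5 (rule 135): 1010101101
Gen 6 (rule 54): 1111110011
Gen 7 (rule 57): 1000001010
Gen 8 (rule 75): 0011110000
Gen 9 (rule 135): 1101100111
Gen 10 (rule 54): 0010011000
Gen 11 (rule 57): 1001010111
Gen 12 (rule 75): 0010000101
Gen 13 (rule 135): 1110111101
Gen 14 (rule 54): 0001000011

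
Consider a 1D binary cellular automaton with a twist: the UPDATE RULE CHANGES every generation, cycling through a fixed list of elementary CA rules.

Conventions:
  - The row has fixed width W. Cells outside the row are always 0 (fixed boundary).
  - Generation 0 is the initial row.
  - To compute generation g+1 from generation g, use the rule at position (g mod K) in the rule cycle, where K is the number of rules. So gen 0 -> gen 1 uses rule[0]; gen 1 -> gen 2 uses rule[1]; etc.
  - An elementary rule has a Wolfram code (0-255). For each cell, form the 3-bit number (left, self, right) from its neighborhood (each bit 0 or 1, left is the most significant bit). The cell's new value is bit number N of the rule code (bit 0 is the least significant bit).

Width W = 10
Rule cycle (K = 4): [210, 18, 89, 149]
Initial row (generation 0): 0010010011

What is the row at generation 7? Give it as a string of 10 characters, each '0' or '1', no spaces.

Answer: 0111111111

Derivation:
Gen 0: 0010010011
Gen 1 (rule 210): 0101101101
Gen 2 (rule 18): 1000000000
Gen 3 (rule 89): 0111111111
Gen 4 (rule 149): 0011111110
Gen 5 (rule 210): 0101111111
Gen 6 (rule 18): 1000000000
Gen 7 (rule 89): 0111111111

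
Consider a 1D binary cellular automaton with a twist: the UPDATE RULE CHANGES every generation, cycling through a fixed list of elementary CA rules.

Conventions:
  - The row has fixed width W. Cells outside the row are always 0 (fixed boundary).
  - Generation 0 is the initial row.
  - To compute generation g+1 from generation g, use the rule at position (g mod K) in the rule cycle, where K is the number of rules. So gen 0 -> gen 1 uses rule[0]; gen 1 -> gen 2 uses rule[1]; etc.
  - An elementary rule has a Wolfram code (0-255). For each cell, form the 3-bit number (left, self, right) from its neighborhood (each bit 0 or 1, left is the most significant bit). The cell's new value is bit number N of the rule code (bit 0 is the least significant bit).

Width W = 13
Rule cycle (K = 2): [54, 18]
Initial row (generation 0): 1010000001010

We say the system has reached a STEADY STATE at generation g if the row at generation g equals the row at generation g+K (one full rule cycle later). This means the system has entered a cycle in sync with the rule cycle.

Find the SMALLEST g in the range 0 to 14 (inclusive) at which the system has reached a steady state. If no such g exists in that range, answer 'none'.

Gen 0: 1010000001010
Gen 1 (rule 54): 1111000011111
Gen 2 (rule 18): 0000100100000
Gen 3 (rule 54): 0001111110000
Gen 4 (rule 18): 0010000001000
Gen 5 (rule 54): 0111000011100
Gen 6 (rule 18): 1000100100010
Gen 7 (rule 54): 1101111110111
Gen 8 (rule 18): 0000000000000
Gen 9 (rule 54): 0000000000000
Gen 10 (rule 18): 0000000000000
Gen 11 (rule 54): 0000000000000
Gen 12 (rule 18): 0000000000000
Gen 13 (rule 54): 0000000000000
Gen 14 (rule 18): 0000000000000
Gen 15 (rule 54): 0000000000000
Gen 16 (rule 18): 0000000000000

Answer: 8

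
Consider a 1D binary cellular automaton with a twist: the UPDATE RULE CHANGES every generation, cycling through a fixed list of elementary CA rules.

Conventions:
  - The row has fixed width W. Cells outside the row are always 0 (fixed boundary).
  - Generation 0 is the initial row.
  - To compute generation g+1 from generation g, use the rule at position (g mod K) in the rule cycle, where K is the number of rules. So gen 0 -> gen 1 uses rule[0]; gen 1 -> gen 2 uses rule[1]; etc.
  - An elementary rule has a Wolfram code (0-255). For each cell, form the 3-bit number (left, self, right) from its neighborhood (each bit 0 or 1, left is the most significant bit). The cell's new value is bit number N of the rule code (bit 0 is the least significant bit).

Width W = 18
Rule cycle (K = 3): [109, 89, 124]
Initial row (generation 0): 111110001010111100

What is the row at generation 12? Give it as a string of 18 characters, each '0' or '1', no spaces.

Answer: 110000111111000110

Derivation:
Gen 0: 111110001010111100
Gen 1 (rule 109): 100010101111100101
Gen 2 (rule 89): 011000001000110000
Gen 3 (rule 124): 011100001100111000
Gen 4 (rule 109): 010101101100101011
Gen 5 (rule 89): 000001101110000011
Gen 6 (rule 124): 000001111011000011
Gen 7 (rule 109): 111101001111011011
Gen 8 (rule 89): 100100101001011011
Gen 9 (rule 124): 110110111101111111
Gen 10 (rule 109): 111111100111000001
Gen 11 (rule 89): 100000110101111100
Gen 12 (rule 124): 110000111111000110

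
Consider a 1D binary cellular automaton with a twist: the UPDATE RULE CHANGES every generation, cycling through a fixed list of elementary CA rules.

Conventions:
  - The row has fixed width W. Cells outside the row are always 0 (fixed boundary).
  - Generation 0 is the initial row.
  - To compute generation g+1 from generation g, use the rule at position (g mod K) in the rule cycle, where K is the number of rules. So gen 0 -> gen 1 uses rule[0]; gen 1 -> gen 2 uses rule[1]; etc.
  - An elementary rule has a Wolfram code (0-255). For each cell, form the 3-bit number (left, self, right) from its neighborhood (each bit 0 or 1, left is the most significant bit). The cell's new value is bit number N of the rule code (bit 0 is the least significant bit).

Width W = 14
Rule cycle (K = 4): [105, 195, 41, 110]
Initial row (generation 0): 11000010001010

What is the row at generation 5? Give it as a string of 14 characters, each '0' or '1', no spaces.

Gen 0: 11000010001010
Gen 1 (rule 105): 11011000100100
Gen 2 (rule 195): 01001011001001
Gen 3 (rule 41): 00000110000000
Gen 4 (rule 110): 00001110000000
Gen 5 (rule 105): 11101010111111

Answer: 11101010111111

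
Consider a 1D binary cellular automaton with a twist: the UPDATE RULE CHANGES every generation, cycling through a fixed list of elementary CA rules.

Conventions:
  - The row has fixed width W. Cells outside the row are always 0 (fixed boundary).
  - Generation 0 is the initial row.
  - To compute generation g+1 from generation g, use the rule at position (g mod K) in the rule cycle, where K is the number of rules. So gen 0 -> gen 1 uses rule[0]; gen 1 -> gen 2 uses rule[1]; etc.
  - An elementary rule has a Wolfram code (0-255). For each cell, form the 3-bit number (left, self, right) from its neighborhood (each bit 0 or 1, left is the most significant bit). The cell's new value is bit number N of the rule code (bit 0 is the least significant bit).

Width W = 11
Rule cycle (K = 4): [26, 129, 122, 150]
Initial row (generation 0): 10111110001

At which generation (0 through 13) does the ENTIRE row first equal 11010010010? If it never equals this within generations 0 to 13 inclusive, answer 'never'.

Answer: 9

Derivation:
Gen 0: 10111110001
Gen 1 (rule 26): 00100001010
Gen 2 (rule 129): 10001100000
Gen 3 (rule 122): 01011110000
Gen 4 (rule 150): 11001101000
Gen 5 (rule 26): 10111000100
Gen 6 (rule 129): 00010010001
Gen 7 (rule 122): 00101101010
Gen 8 (rule 150): 01100001011
Gen 9 (rule 26): 11010010010
Gen 10 (rule 129): 00000000000
Gen 11 (rule 122): 00000000000
Gen 12 (rule 150): 00000000000
Gen 13 (rule 26): 00000000000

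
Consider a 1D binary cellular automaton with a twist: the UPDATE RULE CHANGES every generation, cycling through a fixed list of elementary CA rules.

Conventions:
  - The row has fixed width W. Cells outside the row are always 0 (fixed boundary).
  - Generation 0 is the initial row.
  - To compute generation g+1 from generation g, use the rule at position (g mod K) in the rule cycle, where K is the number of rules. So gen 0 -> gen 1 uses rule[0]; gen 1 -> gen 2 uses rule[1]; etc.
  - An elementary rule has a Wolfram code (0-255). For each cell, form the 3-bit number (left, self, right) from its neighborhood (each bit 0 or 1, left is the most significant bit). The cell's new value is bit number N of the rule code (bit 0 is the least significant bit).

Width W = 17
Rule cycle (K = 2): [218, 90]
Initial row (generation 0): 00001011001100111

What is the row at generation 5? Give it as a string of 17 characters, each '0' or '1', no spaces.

Answer: 00111111110001000

Derivation:
Gen 0: 00001011001100111
Gen 1 (rule 218): 00010011111111111
Gen 2 (rule 90): 00101110000000001
Gen 3 (rule 218): 01001111000000010
Gen 4 (rule 90): 10111001100000101
Gen 5 (rule 218): 00111111110001000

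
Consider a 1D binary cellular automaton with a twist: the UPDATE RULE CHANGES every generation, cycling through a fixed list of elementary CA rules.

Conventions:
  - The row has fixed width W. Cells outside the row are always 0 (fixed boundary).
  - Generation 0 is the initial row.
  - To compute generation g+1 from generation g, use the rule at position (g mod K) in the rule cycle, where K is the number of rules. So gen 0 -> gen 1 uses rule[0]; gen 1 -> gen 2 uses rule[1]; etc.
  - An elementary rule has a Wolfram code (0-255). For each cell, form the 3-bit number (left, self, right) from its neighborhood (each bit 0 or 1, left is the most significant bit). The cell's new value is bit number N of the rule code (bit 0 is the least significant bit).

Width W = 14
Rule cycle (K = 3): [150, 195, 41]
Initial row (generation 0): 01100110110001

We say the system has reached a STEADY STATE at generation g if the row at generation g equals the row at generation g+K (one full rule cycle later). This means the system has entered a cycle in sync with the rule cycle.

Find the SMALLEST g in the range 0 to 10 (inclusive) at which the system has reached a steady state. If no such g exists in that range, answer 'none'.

Answer: none

Derivation:
Gen 0: 01100110110001
Gen 1 (rule 150): 10011000001011
Gen 2 (rule 195): 00101011110001
Gen 3 (rule 41): 10010110000100
Gen 4 (rule 150): 11110001001110
Gen 5 (rule 195): 01110110010110
Gen 6 (rule 41): 01001100001100
Gen 7 (rule 150): 11110010010010
Gen 8 (rule 195): 01110100100100
Gen 9 (rule 41): 01001000000001
Gen 10 (rule 150): 11111100000011
Gen 11 (rule 195): 01111101111101
Gen 12 (rule 41): 01000011000010
Gen 13 (rule 150): 11100100100111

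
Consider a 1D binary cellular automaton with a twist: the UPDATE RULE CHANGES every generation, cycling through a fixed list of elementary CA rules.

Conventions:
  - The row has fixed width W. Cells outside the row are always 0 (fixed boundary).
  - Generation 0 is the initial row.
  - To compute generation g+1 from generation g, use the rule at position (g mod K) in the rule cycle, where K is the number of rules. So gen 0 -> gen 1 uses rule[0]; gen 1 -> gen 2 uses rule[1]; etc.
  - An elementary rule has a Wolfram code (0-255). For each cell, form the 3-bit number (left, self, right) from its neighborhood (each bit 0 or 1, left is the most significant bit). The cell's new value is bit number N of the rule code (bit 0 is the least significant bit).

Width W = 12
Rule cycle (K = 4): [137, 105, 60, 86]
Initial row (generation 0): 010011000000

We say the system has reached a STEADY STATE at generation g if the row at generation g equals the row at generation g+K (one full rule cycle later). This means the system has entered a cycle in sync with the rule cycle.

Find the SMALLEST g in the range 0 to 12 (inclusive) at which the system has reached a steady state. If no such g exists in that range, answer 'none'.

Gen 0: 010011000000
Gen 1 (rule 137): 000010011111
Gen 2 (rule 105): 111000010001
Gen 3 (rule 60): 100100011001
Gen 4 (rule 86): 111110101111
Gen 5 (rule 137): 111100001110
Gen 6 (rule 105): 100101101010
Gen 7 (rule 60): 110111011111
Gen 8 (rule 86): 010001000001
Gen 9 (rule 137): 000100011100
Gen 10 (rule 105): 110001010101
Gen 11 (rule 60): 101001111111
Gen 12 (rule 86): 101110000001
Gen 13 (rule 137): 001100111100
Gen 14 (rule 105): 101100100101
Gen 15 (rule 60): 111010110111
Gen 16 (rule 86): 001010010001

Answer: none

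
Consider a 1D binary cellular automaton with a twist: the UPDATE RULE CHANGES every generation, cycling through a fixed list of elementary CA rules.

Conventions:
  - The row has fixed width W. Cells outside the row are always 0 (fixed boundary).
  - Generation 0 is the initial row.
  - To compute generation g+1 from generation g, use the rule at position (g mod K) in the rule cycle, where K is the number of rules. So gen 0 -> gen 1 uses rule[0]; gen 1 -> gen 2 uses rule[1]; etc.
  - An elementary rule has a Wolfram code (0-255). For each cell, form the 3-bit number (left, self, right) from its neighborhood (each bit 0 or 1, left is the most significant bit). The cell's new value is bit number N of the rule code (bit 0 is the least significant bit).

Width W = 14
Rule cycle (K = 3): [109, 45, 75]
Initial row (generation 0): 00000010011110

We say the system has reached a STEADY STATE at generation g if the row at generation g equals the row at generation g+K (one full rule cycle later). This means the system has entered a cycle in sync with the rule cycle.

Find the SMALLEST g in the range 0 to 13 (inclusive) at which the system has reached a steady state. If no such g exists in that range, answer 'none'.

Gen 0: 00000010011110
Gen 1 (rule 109): 11111010010010
Gen 2 (rule 45): 10000110010010
Gen 3 (rule 75): 00111110100100
Gen 4 (rule 109): 10100011100101
Gen 5 (rule 45): 11101010000111
Gen 6 (rule 75): 10100000111101
Gen 7 (rule 109): 11101110100111
Gen 8 (rule 45): 10011001100100
Gen 9 (rule 75): 00111011101001
Gen 10 (rule 109): 10101110111001
Gen 11 (rule 45): 11111001100001
Gen 12 (rule 75): 10001011101110
Gen 13 (rule 109): 10101110111010
Gen 14 (rule 45): 11111001100110
Gen 15 (rule 75): 10001011101110
Gen 16 (rule 109): 10101110111010

Answer: 12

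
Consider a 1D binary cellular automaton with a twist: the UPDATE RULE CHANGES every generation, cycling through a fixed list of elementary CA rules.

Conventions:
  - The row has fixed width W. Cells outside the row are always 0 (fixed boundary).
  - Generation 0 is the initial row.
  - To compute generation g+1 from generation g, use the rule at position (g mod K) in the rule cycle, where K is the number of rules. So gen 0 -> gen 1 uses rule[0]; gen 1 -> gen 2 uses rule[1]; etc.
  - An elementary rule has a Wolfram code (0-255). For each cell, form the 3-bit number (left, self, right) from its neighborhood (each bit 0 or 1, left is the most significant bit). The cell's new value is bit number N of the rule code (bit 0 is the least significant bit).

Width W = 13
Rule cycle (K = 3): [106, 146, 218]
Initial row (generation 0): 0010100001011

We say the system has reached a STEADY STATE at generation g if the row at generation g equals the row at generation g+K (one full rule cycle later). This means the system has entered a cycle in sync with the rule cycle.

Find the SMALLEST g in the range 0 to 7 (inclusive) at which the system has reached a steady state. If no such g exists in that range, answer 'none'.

Answer: none

Derivation:
Gen 0: 0010100001011
Gen 1 (rule 106): 0101000010111
Gen 2 (rule 146): 1000100100010
Gen 3 (rule 218): 0101011010101
Gen 4 (rule 106): 1010111101010
Gen 5 (rule 146): 0000011000001
Gen 6 (rule 218): 0000111100010
Gen 7 (rule 106): 0001100100100
Gen 8 (rule 146): 0010011011010
Gen 9 (rule 218): 0101111011001
Gen 10 (rule 106): 1011001111010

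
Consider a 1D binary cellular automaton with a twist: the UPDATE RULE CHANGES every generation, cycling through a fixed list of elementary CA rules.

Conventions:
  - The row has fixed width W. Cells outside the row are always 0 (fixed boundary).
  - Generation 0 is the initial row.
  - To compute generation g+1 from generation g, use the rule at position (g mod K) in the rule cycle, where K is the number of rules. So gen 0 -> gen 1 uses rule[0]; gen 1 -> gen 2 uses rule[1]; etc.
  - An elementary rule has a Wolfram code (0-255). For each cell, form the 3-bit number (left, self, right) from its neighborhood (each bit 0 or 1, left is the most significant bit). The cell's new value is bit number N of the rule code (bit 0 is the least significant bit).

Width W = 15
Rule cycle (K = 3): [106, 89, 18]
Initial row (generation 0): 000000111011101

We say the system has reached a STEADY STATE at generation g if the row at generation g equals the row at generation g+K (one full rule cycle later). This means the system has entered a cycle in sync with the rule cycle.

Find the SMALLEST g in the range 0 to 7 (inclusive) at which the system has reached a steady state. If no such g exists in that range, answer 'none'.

Gen 0: 000000111011101
Gen 1 (rule 106): 000001101110110
Gen 2 (rule 89): 111101101010111
Gen 3 (rule 18): 000000000000000
Gen 4 (rule 106): 000000000000000
Gen 5 (rule 89): 111111111111111
Gen 6 (rule 18): 000000000000000
Gen 7 (rule 106): 000000000000000
Gen 8 (rule 89): 111111111111111
Gen 9 (rule 18): 000000000000000
Gen 10 (rule 106): 000000000000000

Answer: 3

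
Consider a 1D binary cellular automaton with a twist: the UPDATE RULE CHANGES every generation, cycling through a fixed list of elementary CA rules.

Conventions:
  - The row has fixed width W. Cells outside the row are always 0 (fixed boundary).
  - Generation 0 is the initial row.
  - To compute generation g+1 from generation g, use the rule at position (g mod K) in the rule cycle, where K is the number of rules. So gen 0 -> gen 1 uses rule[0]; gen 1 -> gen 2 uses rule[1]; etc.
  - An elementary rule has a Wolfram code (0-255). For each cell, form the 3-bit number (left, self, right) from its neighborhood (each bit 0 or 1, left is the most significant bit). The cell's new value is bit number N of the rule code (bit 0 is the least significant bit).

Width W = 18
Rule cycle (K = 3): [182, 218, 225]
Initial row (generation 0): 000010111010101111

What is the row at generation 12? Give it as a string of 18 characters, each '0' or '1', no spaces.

Gen 0: 000010111010101111
Gen 1 (rule 182): 000111010111110110
Gen 2 (rule 218): 001111000111110111
Gen 3 (rule 225): 100111010011111011
Gen 4 (rule 182): 111010111101110100
Gen 5 (rule 218): 111000111101110010
Gen 6 (rule 225): 011010011110110000
Gen 7 (rule 182): 100111101101001000
Gen 8 (rule 218): 011111101100110100
Gen 9 (rule 225): 001111110100011001
Gen 10 (rule 182): 010111101110100111
Gen 11 (rule 218): 100111101110011111
Gen 12 (rule 225): 000011110110001111

Answer: 000011110110001111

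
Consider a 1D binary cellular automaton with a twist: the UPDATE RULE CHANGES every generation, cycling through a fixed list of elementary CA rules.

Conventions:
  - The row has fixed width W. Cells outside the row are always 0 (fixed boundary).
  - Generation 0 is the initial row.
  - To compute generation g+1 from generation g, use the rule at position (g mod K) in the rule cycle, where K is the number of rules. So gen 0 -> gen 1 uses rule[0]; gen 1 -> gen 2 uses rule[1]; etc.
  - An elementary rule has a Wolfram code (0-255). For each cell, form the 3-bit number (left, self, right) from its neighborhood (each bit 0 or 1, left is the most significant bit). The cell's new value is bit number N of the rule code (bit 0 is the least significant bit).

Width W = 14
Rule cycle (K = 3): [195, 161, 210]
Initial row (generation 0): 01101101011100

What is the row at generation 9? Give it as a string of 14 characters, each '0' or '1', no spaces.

Answer: 10110110111110

Derivation:
Gen 0: 01101101011100
Gen 1 (rule 195): 10100100001101
Gen 2 (rule 161): 01000001100010
Gen 3 (rule 210): 10100010110101
Gen 4 (rule 195): 00001100010000
Gen 5 (rule 161): 11100001000111
Gen 6 (rule 210): 01110010101011
Gen 7 (rule 195): 10110100000001
Gen 8 (rule 161): 01001001111100
Gen 9 (rule 210): 10110110111110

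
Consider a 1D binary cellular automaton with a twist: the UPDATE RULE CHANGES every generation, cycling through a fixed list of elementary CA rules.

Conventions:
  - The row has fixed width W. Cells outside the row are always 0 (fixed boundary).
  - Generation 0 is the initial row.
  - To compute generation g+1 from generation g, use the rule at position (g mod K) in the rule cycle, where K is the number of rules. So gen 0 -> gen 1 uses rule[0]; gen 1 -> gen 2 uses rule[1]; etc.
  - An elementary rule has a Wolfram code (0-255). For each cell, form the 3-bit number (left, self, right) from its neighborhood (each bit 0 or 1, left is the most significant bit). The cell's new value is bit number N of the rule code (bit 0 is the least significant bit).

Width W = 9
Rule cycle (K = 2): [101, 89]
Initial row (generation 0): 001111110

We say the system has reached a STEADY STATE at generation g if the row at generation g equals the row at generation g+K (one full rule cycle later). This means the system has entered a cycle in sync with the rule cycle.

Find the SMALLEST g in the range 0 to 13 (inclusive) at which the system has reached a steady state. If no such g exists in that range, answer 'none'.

Gen 0: 001111110
Gen 1 (rule 101): 100000010
Gen 2 (rule 89): 011111001
Gen 3 (rule 101): 000001001
Gen 4 (rule 89): 111100100
Gen 5 (rule 101): 000100101
Gen 6 (rule 89): 110010000
Gen 7 (rule 101): 010010111
Gen 8 (rule 89): 001000101
Gen 9 (rule 101): 101010111
Gen 10 (rule 89): 000000101
Gen 11 (rule 101): 111110111
Gen 12 (rule 89): 100010101
Gen 13 (rule 101): 101011111
Gen 14 (rule 89): 000010001
Gen 15 (rule 101): 111010101

Answer: none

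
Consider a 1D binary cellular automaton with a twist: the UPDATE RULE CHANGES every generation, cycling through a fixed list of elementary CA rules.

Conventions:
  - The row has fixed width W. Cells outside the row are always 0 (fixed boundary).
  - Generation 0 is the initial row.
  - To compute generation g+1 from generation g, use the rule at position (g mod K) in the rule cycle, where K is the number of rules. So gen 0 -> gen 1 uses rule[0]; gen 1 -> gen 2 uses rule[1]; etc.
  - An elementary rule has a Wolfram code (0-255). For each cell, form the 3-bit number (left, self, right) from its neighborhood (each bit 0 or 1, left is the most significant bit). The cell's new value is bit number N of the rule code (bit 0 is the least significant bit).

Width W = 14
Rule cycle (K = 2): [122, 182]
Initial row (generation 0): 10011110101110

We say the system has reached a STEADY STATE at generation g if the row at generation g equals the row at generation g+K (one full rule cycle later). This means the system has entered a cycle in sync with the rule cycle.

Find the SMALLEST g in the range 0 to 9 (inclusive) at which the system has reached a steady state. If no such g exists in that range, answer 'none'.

Answer: none

Derivation:
Gen 0: 10011110101110
Gen 1 (rule 122): 01110011011011
Gen 2 (rule 182): 10101100100100
Gen 3 (rule 122): 01011111011010
Gen 4 (rule 182): 11101110100111
Gen 5 (rule 122): 10111011011101
Gen 6 (rule 182): 11010100101011
Gen 7 (rule 122): 11101011010111
Gen 8 (rule 182): 01011100111010
Gen 9 (rule 122): 10110111101101
Gen 10 (rule 182): 11001011010011
Gen 11 (rule 122): 11110111101111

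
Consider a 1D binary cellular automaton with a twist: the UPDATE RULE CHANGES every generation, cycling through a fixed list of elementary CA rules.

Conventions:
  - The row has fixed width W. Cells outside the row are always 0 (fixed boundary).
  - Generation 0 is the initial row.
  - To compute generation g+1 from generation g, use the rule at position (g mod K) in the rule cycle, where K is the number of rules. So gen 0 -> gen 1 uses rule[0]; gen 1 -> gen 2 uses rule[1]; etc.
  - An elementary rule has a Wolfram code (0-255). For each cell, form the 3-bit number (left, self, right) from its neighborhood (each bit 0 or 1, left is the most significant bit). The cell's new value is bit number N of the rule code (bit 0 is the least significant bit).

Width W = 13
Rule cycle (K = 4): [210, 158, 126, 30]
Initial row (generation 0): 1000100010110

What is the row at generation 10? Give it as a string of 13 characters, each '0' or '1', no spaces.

Gen 0: 1000100010110
Gen 1 (rule 210): 0101010100011
Gen 2 (rule 158): 1101010110110
Gen 3 (rule 126): 1111111111111
Gen 4 (rule 30): 1000000000000
Gen 5 (rule 210): 0100000000000
Gen 6 (rule 158): 1110000000000
Gen 7 (rule 126): 1011000000000
Gen 8 (rule 30): 1010100000000
Gen 9 (rule 210): 0000010000000
Gen 10 (rule 158): 0000111000000

Answer: 0000111000000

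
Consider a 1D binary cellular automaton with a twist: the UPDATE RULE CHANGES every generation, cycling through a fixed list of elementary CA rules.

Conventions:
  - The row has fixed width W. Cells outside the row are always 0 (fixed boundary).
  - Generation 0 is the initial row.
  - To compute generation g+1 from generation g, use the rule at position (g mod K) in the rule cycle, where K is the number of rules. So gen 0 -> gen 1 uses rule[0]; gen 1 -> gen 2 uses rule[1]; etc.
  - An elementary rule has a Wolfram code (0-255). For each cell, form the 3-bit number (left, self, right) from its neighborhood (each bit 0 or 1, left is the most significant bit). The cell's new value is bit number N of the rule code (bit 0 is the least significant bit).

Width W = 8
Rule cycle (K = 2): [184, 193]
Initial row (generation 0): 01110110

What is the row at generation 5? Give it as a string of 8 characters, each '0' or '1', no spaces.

Gen 0: 01110110
Gen 1 (rule 184): 01101101
Gen 2 (rule 193): 00100100
Gen 3 (rule 184): 00010010
Gen 4 (rule 193): 11000000
Gen 5 (rule 184): 10100000

Answer: 10100000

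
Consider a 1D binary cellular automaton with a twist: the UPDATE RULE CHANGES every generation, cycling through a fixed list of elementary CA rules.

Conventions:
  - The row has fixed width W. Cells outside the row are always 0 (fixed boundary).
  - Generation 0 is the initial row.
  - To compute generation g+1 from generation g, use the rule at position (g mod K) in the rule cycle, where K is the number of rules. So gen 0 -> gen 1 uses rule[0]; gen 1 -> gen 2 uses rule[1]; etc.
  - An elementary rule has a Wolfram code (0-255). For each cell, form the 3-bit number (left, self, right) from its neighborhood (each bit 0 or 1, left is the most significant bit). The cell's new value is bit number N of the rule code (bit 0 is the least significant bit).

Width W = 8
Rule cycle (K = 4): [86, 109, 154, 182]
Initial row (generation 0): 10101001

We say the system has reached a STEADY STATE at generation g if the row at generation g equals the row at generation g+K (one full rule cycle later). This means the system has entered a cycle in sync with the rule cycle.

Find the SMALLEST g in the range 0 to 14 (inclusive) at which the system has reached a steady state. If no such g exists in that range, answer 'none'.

Answer: 1

Derivation:
Gen 0: 10101001
Gen 1 (rule 86): 10101111
Gen 2 (rule 109): 11111001
Gen 3 (rule 154): 11110110
Gen 4 (rule 182): 01101001
Gen 5 (rule 86): 10101111
Gen 6 (rule 109): 11111001
Gen 7 (rule 154): 11110110
Gen 8 (rule 182): 01101001
Gen 9 (rule 86): 10101111
Gen 10 (rule 109): 11111001
Gen 11 (rule 154): 11110110
Gen 12 (rule 182): 01101001
Gen 13 (rule 86): 10101111
Gen 14 (rule 109): 11111001
Gen 15 (rule 154): 11110110
Gen 16 (rule 182): 01101001
Gen 17 (rule 86): 10101111
Gen 18 (rule 109): 11111001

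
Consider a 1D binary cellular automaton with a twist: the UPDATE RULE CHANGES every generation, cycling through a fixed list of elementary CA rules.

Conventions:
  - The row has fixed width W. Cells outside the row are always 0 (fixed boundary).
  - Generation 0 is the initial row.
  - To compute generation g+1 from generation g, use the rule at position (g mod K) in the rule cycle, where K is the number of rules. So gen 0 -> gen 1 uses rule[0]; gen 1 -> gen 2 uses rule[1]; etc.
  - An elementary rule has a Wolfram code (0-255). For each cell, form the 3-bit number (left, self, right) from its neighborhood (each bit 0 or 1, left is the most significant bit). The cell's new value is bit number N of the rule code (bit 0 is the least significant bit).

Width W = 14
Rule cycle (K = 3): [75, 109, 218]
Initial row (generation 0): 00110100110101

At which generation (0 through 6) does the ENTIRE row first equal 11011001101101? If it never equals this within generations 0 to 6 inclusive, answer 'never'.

Answer: never

Derivation:
Gen 0: 00110100110101
Gen 1 (rule 75): 11110001110000
Gen 2 (rule 109): 10010101010111
Gen 3 (rule 218): 01100000000111
Gen 4 (rule 75): 11101111111101
Gen 5 (rule 109): 10111000000111
Gen 6 (rule 218): 00111100001111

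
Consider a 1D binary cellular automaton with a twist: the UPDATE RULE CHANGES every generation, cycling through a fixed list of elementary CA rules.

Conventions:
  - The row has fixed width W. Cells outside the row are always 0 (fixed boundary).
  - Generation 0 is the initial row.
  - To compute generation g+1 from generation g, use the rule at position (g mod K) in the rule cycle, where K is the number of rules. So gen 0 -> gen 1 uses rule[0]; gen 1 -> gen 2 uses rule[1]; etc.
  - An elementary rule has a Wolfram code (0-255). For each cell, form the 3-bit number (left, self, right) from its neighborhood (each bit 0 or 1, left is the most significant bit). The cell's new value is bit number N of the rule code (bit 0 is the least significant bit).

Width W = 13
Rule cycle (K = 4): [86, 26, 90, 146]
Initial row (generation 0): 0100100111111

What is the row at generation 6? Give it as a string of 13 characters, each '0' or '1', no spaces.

Gen 0: 0100100111111
Gen 1 (rule 86): 1111111000001
Gen 2 (rule 26): 1000000100010
Gen 3 (rule 90): 0100001010101
Gen 4 (rule 146): 1010010000000
Gen 5 (rule 86): 1011111000000
Gen 6 (rule 26): 0010000100000

Answer: 0010000100000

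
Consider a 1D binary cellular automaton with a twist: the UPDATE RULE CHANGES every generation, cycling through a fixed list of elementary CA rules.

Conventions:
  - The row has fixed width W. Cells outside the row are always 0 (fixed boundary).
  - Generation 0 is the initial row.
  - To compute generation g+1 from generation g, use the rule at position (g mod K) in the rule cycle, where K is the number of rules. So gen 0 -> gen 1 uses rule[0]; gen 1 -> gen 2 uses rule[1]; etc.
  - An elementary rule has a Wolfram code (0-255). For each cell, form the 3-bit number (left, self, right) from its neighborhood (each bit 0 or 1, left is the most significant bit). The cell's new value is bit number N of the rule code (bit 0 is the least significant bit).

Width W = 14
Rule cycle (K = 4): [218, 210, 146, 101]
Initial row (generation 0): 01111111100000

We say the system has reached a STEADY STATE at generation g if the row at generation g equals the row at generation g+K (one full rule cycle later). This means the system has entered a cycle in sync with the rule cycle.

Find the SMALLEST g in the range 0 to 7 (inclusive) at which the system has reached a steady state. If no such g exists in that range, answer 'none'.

Answer: none

Derivation:
Gen 0: 01111111100000
Gen 1 (rule 218): 11111111110000
Gen 2 (rule 210): 01111111111000
Gen 3 (rule 146): 10111111110100
Gen 4 (rule 101): 11000000011101
Gen 5 (rule 218): 11100000111100
Gen 6 (rule 210): 01110001011110
Gen 7 (rule 146): 10101010001101
Gen 8 (rule 101): 11111110100111
Gen 9 (rule 218): 11111110011111
Gen 10 (rule 210): 01111111101111
Gen 11 (rule 146): 10111111000110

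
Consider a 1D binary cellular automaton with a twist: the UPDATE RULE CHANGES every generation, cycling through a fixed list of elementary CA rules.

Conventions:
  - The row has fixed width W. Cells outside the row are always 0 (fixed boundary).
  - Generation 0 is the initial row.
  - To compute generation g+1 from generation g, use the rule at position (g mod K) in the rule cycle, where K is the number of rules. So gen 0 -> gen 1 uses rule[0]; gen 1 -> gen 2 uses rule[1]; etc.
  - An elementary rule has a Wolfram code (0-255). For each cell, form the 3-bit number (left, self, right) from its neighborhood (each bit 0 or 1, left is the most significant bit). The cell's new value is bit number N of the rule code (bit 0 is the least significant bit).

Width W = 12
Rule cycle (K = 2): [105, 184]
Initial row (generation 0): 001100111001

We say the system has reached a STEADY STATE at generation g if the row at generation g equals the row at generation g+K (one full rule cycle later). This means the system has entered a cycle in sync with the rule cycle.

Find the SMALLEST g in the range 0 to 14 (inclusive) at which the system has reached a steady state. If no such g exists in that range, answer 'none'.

Answer: 8

Derivation:
Gen 0: 001100111001
Gen 1 (rule 105): 101100101000
Gen 2 (rule 184): 011010010100
Gen 3 (rule 105): 011100001001
Gen 4 (rule 184): 011010000100
Gen 5 (rule 105): 011100110001
Gen 6 (rule 184): 011010101000
Gen 7 (rule 105): 011101010011
Gen 8 (rule 184): 011010101010
Gen 9 (rule 105): 011101010100
Gen 10 (rule 184): 011010101010
Gen 11 (rule 105): 011101010100
Gen 12 (rule 184): 011010101010
Gen 13 (rule 105): 011101010100
Gen 14 (rule 184): 011010101010
Gen 15 (rule 105): 011101010100
Gen 16 (rule 184): 011010101010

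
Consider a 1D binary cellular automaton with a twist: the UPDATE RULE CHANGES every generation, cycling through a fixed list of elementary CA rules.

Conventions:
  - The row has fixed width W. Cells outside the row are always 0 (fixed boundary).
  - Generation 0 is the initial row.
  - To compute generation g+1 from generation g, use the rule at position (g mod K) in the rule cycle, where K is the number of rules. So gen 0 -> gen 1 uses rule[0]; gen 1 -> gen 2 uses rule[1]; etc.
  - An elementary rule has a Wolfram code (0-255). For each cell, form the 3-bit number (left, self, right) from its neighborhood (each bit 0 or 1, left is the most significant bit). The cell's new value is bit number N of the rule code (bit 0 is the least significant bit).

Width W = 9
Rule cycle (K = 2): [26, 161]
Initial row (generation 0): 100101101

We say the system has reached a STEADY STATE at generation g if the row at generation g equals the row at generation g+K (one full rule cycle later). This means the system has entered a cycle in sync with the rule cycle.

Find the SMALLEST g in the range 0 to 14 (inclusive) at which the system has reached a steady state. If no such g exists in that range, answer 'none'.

Gen 0: 100101101
Gen 1 (rule 26): 011001000
Gen 2 (rule 161): 000000011
Gen 3 (rule 26): 000000110
Gen 4 (rule 161): 111110000
Gen 5 (rule 26): 100001000
Gen 6 (rule 161): 001100011
Gen 7 (rule 26): 011010110
Gen 8 (rule 161): 000101000
Gen 9 (rule 26): 001000100
Gen 10 (rule 161): 100010001
Gen 11 (rule 26): 010101010
Gen 12 (rule 161): 001010100
Gen 13 (rule 26): 010000010
Gen 14 (rule 161): 000111000
Gen 15 (rule 26): 001100100
Gen 16 (rule 161): 100000001

Answer: none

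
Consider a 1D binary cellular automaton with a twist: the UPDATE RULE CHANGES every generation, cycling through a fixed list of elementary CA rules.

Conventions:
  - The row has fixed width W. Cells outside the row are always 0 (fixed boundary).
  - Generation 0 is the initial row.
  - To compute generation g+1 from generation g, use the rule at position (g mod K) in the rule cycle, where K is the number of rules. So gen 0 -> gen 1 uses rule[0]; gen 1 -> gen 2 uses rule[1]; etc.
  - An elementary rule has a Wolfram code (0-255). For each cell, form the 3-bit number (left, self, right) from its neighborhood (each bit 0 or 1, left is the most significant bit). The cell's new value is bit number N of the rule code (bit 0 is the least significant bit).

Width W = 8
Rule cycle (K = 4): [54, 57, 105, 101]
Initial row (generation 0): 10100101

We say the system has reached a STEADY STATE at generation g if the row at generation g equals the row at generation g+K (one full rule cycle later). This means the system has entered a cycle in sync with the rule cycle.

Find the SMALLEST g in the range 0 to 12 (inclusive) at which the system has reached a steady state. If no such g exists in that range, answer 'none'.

Answer: none

Derivation:
Gen 0: 10100101
Gen 1 (rule 54): 11111111
Gen 2 (rule 57): 10000000
Gen 3 (rule 105): 00111111
Gen 4 (rule 101): 10000001
Gen 5 (rule 54): 11000011
Gen 6 (rule 57): 10111010
Gen 7 (rule 105): 01101100
Gen 8 (rule 101): 00110101
Gen 9 (rule 54): 01001111
Gen 10 (rule 57): 00101000
Gen 11 (rule 105): 10010011
Gen 12 (rule 101): 10010001
Gen 13 (rule 54): 11111011
Gen 14 (rule 57): 10000110
Gen 15 (rule 105): 00110110
Gen 16 (rule 101): 10011010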